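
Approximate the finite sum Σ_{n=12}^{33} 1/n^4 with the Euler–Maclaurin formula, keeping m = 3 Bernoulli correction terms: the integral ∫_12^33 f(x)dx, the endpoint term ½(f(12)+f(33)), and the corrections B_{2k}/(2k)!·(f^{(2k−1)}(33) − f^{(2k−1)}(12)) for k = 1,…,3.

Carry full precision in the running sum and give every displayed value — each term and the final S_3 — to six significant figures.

∫_12^33 1/x^4 dx evaluates to 0.000183626.
Boundary: ½(f(12) + f(33)) = ½(4.82253e-05 + 8.43226e-07) = 2.45343e-05.
Integral + boundary = 0.000208160.
k=1: B_{2}/(2)! × [f^{(1)}(33) − f^{(1)}(12)] = 1/12 × (-1.02209e-07 − (-1.60751e-05)) = 1.33107e-06.
Partial sum through k=1: 0.000209491.
k=2: B_{4}/(4)! × [f^{(3)}(33) − f^{(3)}(12)] = −1/720 × (-2.81568e-09 − (-3.34898e-06)) = -4.64745e-09.
Partial sum through k=2: 0.000209486.
k=3: B_{6}/(6)! × [f^{(5)}(33) − f^{(5)}(12)] = 1/30240 × (-1.44792e-10 − (-1.30238e-06)) = 4.30634e-11.

S_3 ≈ 0.000209486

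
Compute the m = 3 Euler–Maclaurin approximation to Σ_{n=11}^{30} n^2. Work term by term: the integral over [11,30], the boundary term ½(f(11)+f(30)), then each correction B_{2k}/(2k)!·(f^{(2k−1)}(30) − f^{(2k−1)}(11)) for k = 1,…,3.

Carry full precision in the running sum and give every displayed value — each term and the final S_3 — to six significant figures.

Integral: ∫_11^30 x^2 dx = 8556.33.
½[f(11) + f(30)] = ½[121.000 + 900.000] = 510.500.
So far: 9066.83.
Order-1 term: 1/12 · (60.0000 − 22.0000) = 3.16667.
Running total after k=1: 9070.00.
Order-2 term: −1/720 · (0.00000 − 0.00000) = 0.00000.
Running total after k=2: 9070.00.
Order-3 term: 1/30240 · (0.00000 − 0.00000) = 0.00000.

S_3 ≈ 9070.00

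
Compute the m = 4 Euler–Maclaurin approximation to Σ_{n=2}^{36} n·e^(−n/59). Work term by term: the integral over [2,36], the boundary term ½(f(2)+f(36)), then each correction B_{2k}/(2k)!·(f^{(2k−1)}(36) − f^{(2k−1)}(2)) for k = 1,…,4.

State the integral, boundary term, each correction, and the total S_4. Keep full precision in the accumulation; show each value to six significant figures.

S_4 ≈ 444.764

Integral: ∫_2^36 x·e^(−x/59) dx = 434.079.
Boundary: ½(f(2) + f(36)) = ½(1.93334 + 19.5573) = 10.7453.
So far: 444.824.
Order-1 term: 1/12 · (0.211779 − 0.933901) = -0.0601769.
Partial sum through k=1: 444.764.
Order-2 term: −1/720 · (0.000372967 − 0.000823683) = 6.25995e-07.
Partial sum through k=2: 444.764.
Order-3 term: 1/30240 · (1.96810e-07 − 3.96174e-07) = -6.59273e-12.
Partial sum through k=3: 444.764.
Order-4 term: −1/1209600 · (8.22970e-11 − 1.59645e-10) = 6.39453e-17.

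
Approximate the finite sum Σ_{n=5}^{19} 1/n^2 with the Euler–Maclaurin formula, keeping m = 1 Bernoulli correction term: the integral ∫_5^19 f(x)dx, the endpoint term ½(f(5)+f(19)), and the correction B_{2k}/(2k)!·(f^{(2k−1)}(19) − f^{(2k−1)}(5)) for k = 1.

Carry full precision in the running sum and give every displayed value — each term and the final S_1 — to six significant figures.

S_1 ≈ 0.170062

Integral: ∫_5^19 1/x^2 dx = 0.147368.
½[f(5) + f(19)] = ½[0.0400000 + 0.00277008] = 0.0213850.
Running total after boundary: 0.168753.
k=1: B_{2}/(2)! × [f^{(1)}(19) − f^{(1)}(5)] = 1/12 × (-0.000291588 − (-0.0160000)) = 0.00130903.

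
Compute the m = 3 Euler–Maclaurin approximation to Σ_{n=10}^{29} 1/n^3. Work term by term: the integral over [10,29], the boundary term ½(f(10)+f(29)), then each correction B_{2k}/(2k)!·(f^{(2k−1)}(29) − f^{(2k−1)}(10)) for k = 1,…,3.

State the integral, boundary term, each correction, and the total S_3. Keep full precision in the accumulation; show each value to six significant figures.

Integral: ∫_10^29 1/x^3 dx = 0.00440547.
Endpoint term: (f(10) + f(29))/2 = (0.00100000 + 4.10021e-05)/2 = 0.000520501.
So far: 0.00492597.
Correction k=1: B_{2}/2! · (f^{(1)}(29) − f^{(1)}(10)) = 1/12 · (-4.24160e-06 − (-0.000300000)) = 2.46465e-05.
Partial sum through k=1: 0.00495062.
Correction k=2: B_{4}/4! · (f^{(3)}(29) − f^{(3)}(10)) = −1/720 · (-1.00870e-07 − (-6.00000e-05)) = -8.31932e-08.
Partial sum through k=2: 0.00495053.
Correction k=3: B_{6}/6! · (f^{(5)}(29) − f^{(5)}(10)) = 1/30240 · (-5.03752e-09 − (-2.52000e-05)) = 8.33167e-10.

S_3 ≈ 0.00495053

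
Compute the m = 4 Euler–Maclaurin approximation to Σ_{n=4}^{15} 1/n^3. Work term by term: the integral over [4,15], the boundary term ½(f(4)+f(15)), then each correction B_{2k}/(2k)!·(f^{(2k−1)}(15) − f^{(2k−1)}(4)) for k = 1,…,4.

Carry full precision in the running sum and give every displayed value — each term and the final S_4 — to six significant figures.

S_4 ≈ 0.0379408

Integral: ∫_4^15 1/x^3 dx = 0.0290278.
½[f(4) + f(15)] = ½[0.0156250 + 0.000296296] = 0.00796065.
Integral + boundary = 0.0369884.
Order-1 term: 1/12 · (-5.92593e-05 − (-0.0117188)) = 0.000971624.
Running total after k=1: 0.0379601.
Order-2 term: −1/720 · (-5.26749e-06 − (-0.0146484)) = -2.03377e-05.
Running total after k=2: 0.0379397.
Order-3 term: 1/30240 · (-9.83265e-07 − (-0.0384521)) = 1.27153e-06.
Running total after k=3: 0.0379410.
Order-4 term: −1/1209600 · (-3.14645e-07 − (-0.173035)) = -1.43051e-07.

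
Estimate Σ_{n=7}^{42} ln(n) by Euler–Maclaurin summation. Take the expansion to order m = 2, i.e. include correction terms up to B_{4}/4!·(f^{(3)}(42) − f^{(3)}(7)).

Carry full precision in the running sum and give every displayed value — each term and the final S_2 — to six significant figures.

S_2 ≈ 111.193

Integral: ∫_7^42 ln(x) dx = 108.361.
Boundary: ½(f(7) + f(42)) = ½(1.94591 + 3.73767) = 2.84179.
Running total after boundary: 111.203.
Order-1 term: 1/12 · (0.0238095 − 0.142857) = -0.00992063.
Running total after k=1: 111.193.
Order-2 term: −1/720 · (2.69949e-05 − 0.00583090) = 8.06098e-06.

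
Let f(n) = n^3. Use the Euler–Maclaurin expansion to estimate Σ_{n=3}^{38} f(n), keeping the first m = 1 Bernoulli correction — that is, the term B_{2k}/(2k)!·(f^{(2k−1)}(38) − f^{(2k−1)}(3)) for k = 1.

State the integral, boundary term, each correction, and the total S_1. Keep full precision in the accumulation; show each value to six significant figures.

S_1 ≈ 549072

Integral: ∫_3^38 x^3 dx = 521264.
Endpoint term: (f(3) + f(38))/2 = (27.0000 + 54872.0)/2 = 27449.5.
Running total after boundary: 548713.
Order-1 term: 1/12 · (4332.00 − 27.0000) = 358.750.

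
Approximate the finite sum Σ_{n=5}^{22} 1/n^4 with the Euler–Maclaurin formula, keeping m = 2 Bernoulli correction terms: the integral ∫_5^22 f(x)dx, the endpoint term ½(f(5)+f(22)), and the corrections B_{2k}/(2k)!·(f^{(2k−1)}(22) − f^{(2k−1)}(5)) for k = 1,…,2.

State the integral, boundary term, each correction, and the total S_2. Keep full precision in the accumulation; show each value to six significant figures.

The integral term ∫_5^22 1/x^4 dx = 0.00263536.
Endpoint term: (f(5) + f(22))/2 = (0.00160000 + 4.26883e-06)/2 = 0.000802134.
Running total after boundary: 0.00343750.
Correction k=1: B_{2}/2! · (f^{(1)}(22) − f^{(1)}(5)) = 1/12 · (-7.76152e-07 − (-0.00128000)) = 0.000106602.
Partial sum through k=1: 0.00354410.
Correction k=2: B_{4}/4! · (f^{(3)}(22) − f^{(3)}(5)) = −1/720 · (-4.81086e-08 − (-0.00153600)) = -2.13327e-06.

S_2 ≈ 0.00354197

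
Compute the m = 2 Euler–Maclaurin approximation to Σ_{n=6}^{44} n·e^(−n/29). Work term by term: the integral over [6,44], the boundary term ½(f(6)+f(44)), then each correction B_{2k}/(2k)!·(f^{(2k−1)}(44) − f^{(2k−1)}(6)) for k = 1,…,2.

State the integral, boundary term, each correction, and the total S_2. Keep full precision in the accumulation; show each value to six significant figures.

S_2 ≈ 368.209

∫_6^44 x·e^(−x/29) dx evaluates to 361.008.
Endpoint term: (f(6) + f(44))/2 = (4.87862 + 9.64991)/2 = 7.26426.
Integral + boundary = 368.272.
Correction k=1: B_{2}/2! · (f^{(1)}(44) − f^{(1)}(6)) = 1/12 · (-0.113439 − 0.644875) = -0.0631929.
After k=1: 368.209.
Correction k=2: B_{4}/4! · (f^{(3)}(44) − f^{(3)}(6)) = −1/720 · (0.000386674 − 0.00270046) = 3.21359e-06.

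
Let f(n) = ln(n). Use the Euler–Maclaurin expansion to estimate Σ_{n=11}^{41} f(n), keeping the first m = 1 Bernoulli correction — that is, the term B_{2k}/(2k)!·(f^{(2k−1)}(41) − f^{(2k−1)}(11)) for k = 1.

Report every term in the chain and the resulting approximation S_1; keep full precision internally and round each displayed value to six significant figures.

S_1 ≈ 98.9298

∫_11^41 ln(x) dx evaluates to 95.8796.
½[f(11) + f(41)] = ½[2.39790 + 3.71357] = 3.05573.
So far: 98.9353.
k=1: B_{2}/(2)! × [f^{(1)}(41) − f^{(1)}(11)] = 1/12 × (0.0243902 − 0.0909091) = -0.00554324.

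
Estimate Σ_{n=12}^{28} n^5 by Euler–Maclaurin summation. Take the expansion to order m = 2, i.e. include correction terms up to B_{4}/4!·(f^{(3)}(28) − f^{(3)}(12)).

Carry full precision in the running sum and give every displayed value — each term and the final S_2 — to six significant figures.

S_2 ≈ 8.87944e+07

Integral: ∫_12^28 x^5 dx = 7.98174e+07.
Endpoint term: (f(12) + f(28))/2 = (248832 + 1.72104e+07)/2 = 8.72960e+06.
Integral + boundary = 8.85470e+07.
Correction k=1: B_{2}/2! · (f^{(1)}(28) − f^{(1)}(12)) = 1/12 · (3.07328e+06 − 103680) = 247467.
Running total after k=1: 8.87945e+07.
Correction k=2: B_{4}/4! · (f^{(3)}(28) − f^{(3)}(12)) = −1/720 · (47040.0 − 8640.00) = -53.3333.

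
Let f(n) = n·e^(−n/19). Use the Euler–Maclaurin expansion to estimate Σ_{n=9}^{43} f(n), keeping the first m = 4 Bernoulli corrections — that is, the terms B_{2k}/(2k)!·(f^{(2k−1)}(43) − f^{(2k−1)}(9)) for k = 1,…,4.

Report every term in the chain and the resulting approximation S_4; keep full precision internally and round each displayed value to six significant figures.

S_4 ≈ 213.742

∫_9^43 x·e^(−x/19) dx evaluates to 208.741.
Endpoint term: (f(9) + f(43))/2 = (5.60433 + 4.47292)/2 = 5.03863.
So far: 213.780.
Order-1 term: 1/12 · (-0.131396 − 0.327739) = -0.0382612.
Running total after k=1: 213.742.
Order-2 term: −1/720 · (0.000212320 − 0.00435775) = 5.75754e-06.
Running total after k=2: 213.742.
Order-3 term: 1/30240 · (2.18453e-06 − 2.16278e-05) = -6.42965e-10.
Running total after k=3: 213.742.
Order-4 term: −1/1209600 · (1.04735e-08 − 8.63830e-08) = 6.27559e-14.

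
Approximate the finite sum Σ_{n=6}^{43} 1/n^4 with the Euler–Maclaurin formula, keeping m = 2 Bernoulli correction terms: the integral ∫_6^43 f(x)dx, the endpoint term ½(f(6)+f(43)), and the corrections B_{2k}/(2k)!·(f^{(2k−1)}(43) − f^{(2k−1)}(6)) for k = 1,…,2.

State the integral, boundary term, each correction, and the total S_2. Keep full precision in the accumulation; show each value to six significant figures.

S_2 ≈ 0.00196724

The integral term ∫_6^43 1/x^4 dx = 0.00153902.
½[f(6) + f(43)] = ½[0.000771605 + 2.92500e-07] = 0.000385949.
Running total after boundary: 0.00192497.
Order-1 term: 1/12 · (-2.72093e-08 − (-0.000514403)) = 4.28647e-05.
Running total after k=1: 0.00196783.
Order-2 term: −1/720 · (-4.41471e-10 − (-0.000428669)) = -5.95374e-07.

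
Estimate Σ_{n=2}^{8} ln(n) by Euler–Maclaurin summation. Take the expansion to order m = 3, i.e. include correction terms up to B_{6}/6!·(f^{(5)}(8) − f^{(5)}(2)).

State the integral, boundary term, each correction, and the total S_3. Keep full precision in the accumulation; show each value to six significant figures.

The integral term ∫_2^8 ln(x) dx = 9.24924.
½[f(2) + f(8)] = ½[0.693147 + 2.07944] = 1.38629.
Running total after boundary: 10.6355.
Correction k=1: B_{2}/2! · (f^{(1)}(8) − f^{(1)}(2)) = 1/12 · (0.125000 − 0.500000) = -0.0312500.
Partial sum through k=1: 10.6043.
Correction k=2: B_{4}/4! · (f^{(3)}(8) − f^{(3)}(2)) = −1/720 · (0.00390625 − 0.250000) = 0.000341797.
Partial sum through k=2: 10.6046.
Correction k=3: B_{6}/6! · (f^{(5)}(8) − f^{(5)}(2)) = 1/30240 · (0.000732422 − 0.750000) = -2.47774e-05.

S_3 ≈ 10.6046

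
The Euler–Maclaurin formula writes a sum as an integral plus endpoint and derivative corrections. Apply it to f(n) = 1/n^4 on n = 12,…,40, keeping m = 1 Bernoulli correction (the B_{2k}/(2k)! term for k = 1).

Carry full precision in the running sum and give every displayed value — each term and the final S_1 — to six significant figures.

S_1 ≈ 0.000213337

∫_12^40 1/x^4 dx evaluates to 0.000187693.
Boundary: ½(f(12) + f(40)) = ½(4.82253e-05 + 3.90625e-07) = 2.43080e-05.
So far: 0.000212001.
Order-1 term: 1/12 · (-3.90625e-08 − (-1.60751e-05)) = 1.33634e-06.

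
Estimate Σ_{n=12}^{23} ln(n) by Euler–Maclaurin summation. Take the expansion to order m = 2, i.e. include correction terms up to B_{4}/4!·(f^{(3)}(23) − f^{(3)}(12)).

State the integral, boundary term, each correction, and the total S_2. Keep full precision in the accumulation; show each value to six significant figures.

S_2 ≈ 34.1044

∫_12^23 ln(x) dx evaluates to 31.2975.
Endpoint term: (f(12) + f(23))/2 = (2.48491 + 3.13549)/2 = 2.81020.
Running total after boundary: 34.1077.
Correction k=1: B_{2}/2! · (f^{(1)}(23) − f^{(1)}(12)) = 1/12 · (0.0434783 − 0.0833333) = -0.00332126.
Running total after k=1: 34.1044.
Correction k=2: B_{4}/4! · (f^{(3)}(23) − f^{(3)}(12)) = −1/720 · (0.000164379 − 0.00115741) = 1.37921e-06.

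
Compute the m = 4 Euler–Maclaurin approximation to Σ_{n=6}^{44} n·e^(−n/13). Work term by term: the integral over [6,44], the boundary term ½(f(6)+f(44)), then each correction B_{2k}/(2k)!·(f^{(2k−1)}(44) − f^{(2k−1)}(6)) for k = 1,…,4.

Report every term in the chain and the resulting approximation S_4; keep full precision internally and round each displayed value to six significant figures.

The integral term ∫_6^44 x·e^(−x/13) dx = 130.574.
Boundary: ½(f(6) + f(44)) = ½(3.78188 + 1.49119) = 2.63653.
So far: 133.211.
k=1: B_{2}/(2)! × [f^{(1)}(44) − f^{(1)}(6)] = 1/12 × (-0.0808162 − 0.339399) = -0.0350180.
Running total after k=1: 133.176.
k=2: B_{4}/(4)! × [f^{(3)}(44) − f^{(3)}(6)] = −1/720 × (-7.71294e-05 − 0.00946761) = 1.32566e-05.
Running total after k=2: 133.176.
k=3: B_{6}/(6)! × [f^{(5)}(44) − f^{(5)}(6)] = 1/30240 × (1.91683e-06 − 0.000100159) = -3.24876e-09.
Running total after k=3: 133.176.
k=4: B_{8}/(8)! × [f^{(7)}(44) − f^{(7)}(6)] = −1/1209600 × (2.53849e-08 − 8.53831e-07) = 6.84893e-13.

S_4 ≈ 133.176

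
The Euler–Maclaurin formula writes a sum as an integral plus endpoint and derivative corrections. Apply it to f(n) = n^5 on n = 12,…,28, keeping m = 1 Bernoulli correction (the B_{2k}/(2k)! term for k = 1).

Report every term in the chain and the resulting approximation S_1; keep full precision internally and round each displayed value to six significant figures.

S_1 ≈ 8.87945e+07

The integral term ∫_12^28 x^5 dx = 7.98174e+07.
½[f(12) + f(28)] = ½[248832 + 1.72104e+07] = 8.72960e+06.
Integral + boundary = 8.85470e+07.
Correction k=1: B_{2}/2! · (f^{(1)}(28) − f^{(1)}(12)) = 1/12 · (3.07328e+06 − 103680) = 247467.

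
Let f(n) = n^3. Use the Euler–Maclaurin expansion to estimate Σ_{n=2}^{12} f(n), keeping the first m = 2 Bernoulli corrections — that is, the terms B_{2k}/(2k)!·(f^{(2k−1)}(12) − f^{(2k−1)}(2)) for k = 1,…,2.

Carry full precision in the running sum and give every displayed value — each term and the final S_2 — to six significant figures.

∫_2^12 x^3 dx evaluates to 5180.00.
½[f(2) + f(12)] = ½[8.00000 + 1728.00] = 868.000.
So far: 6048.00.
Order-1 term: 1/12 · (432.000 − 12.0000) = 35.0000.
Partial sum through k=1: 6083.00.
Order-2 term: −1/720 · (6.00000 − 6.00000) = 0.00000.

S_2 ≈ 6083.00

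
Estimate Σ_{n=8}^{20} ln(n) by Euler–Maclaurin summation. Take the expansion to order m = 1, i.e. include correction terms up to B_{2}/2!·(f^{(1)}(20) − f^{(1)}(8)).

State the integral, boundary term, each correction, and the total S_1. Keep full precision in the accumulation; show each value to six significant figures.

S_1 ≈ 33.8105

Integral: ∫_8^20 ln(x) dx = 31.2791.
Boundary: ½(f(8) + f(20)) = ½(2.07944 + 2.99573) = 2.53759.
Running total after boundary: 33.8167.
Order-1 term: 1/12 · (0.0500000 − 0.125000) = -0.00625000.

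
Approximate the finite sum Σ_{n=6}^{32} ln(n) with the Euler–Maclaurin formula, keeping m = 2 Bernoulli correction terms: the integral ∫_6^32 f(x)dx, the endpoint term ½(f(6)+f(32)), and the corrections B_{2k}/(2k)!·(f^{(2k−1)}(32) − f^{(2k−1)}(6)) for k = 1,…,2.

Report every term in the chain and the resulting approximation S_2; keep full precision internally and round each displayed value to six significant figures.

The integral term ∫_6^32 ln(x) dx = 74.1530.
½[f(6) + f(32)] = ½[1.79176 + 3.46574] = 2.62875.
Running total after boundary: 76.7817.
Order-1 term: 1/12 · (0.0312500 − 0.166667) = -0.0112847.
Running total after k=1: 76.7705.
Order-2 term: −1/720 · (6.10352e-05 − 0.00925926) = 1.27753e-05.

S_2 ≈ 76.7705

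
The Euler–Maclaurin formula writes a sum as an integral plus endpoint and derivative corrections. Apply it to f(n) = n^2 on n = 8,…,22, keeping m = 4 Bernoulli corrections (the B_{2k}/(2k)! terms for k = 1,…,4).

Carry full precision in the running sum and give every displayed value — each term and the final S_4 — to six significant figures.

∫_8^22 x^2 dx evaluates to 3378.67.
½[f(8) + f(22)] = ½[64.0000 + 484.000] = 274.000.
So far: 3652.67.
Order-1 term: 1/12 · (44.0000 − 16.0000) = 2.33333.
Running total after k=1: 3655.00.
Order-2 term: −1/720 · (0.00000 − 0.00000) = 0.00000.
Running total after k=2: 3655.00.
Order-3 term: 1/30240 · (0.00000 − 0.00000) = 0.00000.
Running total after k=3: 3655.00.
Order-4 term: −1/1209600 · (0.00000 − 0.00000) = 0.00000.

S_4 ≈ 3655.00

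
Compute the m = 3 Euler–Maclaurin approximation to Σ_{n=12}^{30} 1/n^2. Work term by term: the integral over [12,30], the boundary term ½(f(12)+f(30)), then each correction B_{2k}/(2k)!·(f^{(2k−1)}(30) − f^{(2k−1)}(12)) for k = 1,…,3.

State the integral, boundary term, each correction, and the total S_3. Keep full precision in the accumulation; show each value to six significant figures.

The integral term ∫_12^30 1/x^2 dx = 0.0500000.
Boundary: ½(f(12) + f(30)) = ½(0.00694444 + 0.00111111) = 0.00402778.
So far: 0.0540278.
Order-1 term: 1/12 · (-7.40741e-05 − (-0.00115741)) = 9.02778e-05.
Running total after k=1: 0.0541181.
Order-2 term: −1/720 · (-9.87654e-07 − (-9.64506e-05)) = -1.32587e-07.
Running total after k=2: 0.0541179.
Order-3 term: 1/30240 · (-3.29218e-08 − (-2.00939e-05)) = 6.63391e-10.

S_3 ≈ 0.0541179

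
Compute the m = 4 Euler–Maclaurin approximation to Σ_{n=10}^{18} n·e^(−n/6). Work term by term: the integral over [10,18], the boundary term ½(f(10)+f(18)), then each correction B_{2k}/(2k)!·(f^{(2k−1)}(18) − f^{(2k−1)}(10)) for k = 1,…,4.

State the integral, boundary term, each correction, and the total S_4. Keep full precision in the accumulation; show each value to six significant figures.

Integral: ∫_10^18 x·e^(−x/6) dx = 10.9627.
Boundary: ½(f(10) + f(18)) = ½(1.88876 + 0.896167) = 1.39246.
Running total after boundary: 12.3552.
Order-1 term: 1/12 · (-0.0995741 − (-0.125917)) = 0.00219524.
Partial sum through k=1: 12.3574.
Order-2 term: −1/720 · (0.00000 − 0.00699539) = 9.71582e-06.
Partial sum through k=2: 12.3574.
Order-3 term: 1/30240 · (7.68319e-05 − 0.000485791) = -1.35238e-08.
Partial sum through k=3: 12.3574.
Order-4 term: −1/1209600 · (4.26844e-06 − 2.15907e-05) = 1.43207e-11.

S_4 ≈ 12.3574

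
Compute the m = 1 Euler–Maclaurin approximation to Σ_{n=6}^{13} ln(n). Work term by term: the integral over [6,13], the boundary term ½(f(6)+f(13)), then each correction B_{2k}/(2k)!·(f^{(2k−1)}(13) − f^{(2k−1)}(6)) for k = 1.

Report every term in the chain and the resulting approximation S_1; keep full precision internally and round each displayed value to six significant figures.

S_1 ≈ 17.7647

The integral term ∫_6^13 ln(x) dx = 15.5938.
Boundary: ½(f(6) + f(13)) = ½(1.79176 + 2.56495) = 2.17835.
Integral + boundary = 17.7721.
Correction k=1: B_{2}/2! · (f^{(1)}(13) − f^{(1)}(6)) = 1/12 · (0.0769231 − 0.166667) = -0.00747863.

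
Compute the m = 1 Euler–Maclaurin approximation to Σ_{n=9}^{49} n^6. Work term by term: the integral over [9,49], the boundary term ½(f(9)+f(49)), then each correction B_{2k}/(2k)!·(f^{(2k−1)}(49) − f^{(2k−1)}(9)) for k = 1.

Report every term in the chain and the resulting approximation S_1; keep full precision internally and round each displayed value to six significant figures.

Integral: ∫_9^49 x^6 dx = 9.68883e+10.
Endpoint term: (f(9) + f(49))/2 = (531441 + 1.38413e+10)/2 = 6.92091e+09.
Running total after boundary: 1.03809e+11.
Correction k=1: B_{2}/2! · (f^{(1)}(49) − f^{(1)}(9)) = 1/12 · (1.69485e+09 − 354294) = 1.41208e+08.

S_1 ≈ 1.03950e+11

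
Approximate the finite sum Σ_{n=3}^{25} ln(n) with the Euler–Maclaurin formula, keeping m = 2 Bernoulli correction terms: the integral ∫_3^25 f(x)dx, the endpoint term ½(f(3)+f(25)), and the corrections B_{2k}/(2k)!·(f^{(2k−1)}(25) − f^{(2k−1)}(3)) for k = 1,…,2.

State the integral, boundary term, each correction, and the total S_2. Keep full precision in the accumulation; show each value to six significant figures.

S_2 ≈ 57.3105

∫_3^25 ln(x) dx evaluates to 55.1761.
Endpoint term: (f(3) + f(25))/2 = (1.09861 + 3.21888)/2 = 2.15874.
Integral + boundary = 57.3348.
Order-1 term: 1/12 · (0.0400000 − 0.333333) = -0.0244444.
Running total after k=1: 57.3104.
Order-2 term: −1/720 · (0.000128000 − 0.0740741) = 0.000102703.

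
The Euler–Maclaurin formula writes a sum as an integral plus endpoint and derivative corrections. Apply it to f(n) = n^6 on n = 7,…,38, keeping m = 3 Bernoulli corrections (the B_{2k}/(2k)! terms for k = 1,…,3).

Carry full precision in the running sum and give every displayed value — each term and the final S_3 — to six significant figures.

∫_7^38 x^6 dx evaluates to 1.63450e+10.
Endpoint term: (f(7) + f(38))/2 = (117649 + 3.01094e+09)/2 = 1.50553e+09.
So far: 1.78505e+10.
k=1: B_{2}/(2)! × [f^{(1)}(38) − f^{(1)}(7)] = 1/12 × (4.75411e+08 − 100842) = 3.96092e+07.
After k=1: 1.78901e+10.
k=2: B_{4}/(4)! × [f^{(3)}(38) − f^{(3)}(7)] = −1/720 × (6.58464e+06 − 41160.0) = -9088.17.
After k=2: 1.78901e+10.
k=3: B_{6}/(6)! × [f^{(5)}(38) − f^{(5)}(7)] = 1/30240 × (27360.0 − 5040.00) = 0.738095.

S_3 ≈ 1.78901e+10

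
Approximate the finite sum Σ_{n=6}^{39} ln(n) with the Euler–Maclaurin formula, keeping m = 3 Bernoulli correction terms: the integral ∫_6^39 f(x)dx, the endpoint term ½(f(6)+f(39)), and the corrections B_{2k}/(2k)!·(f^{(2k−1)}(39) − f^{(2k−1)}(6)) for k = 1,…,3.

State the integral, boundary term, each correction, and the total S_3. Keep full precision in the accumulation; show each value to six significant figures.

S_3 ≈ 101.844

∫_6^39 ln(x) dx evaluates to 99.1283.
Boundary: ½(f(6) + f(39)) = ½(1.79176 + 3.66356) = 2.72766.
Running total after boundary: 101.856.
Correction k=1: B_{2}/2! · (f^{(1)}(39) − f^{(1)}(6)) = 1/12 · (0.0256410 − 0.166667) = -0.0117521.
Running total after k=1: 101.844.
Correction k=2: B_{4}/4! · (f^{(3)}(39) − f^{(3)}(6)) = −1/720 · (3.37160e-05 − 0.00925926) = 1.28133e-05.
Running total after k=2: 101.844.
Correction k=3: B_{6}/6! · (f^{(5)}(39) − f^{(5)}(6)) = 1/30240 · (2.66004e-07 − 0.00308642) = -1.02055e-07.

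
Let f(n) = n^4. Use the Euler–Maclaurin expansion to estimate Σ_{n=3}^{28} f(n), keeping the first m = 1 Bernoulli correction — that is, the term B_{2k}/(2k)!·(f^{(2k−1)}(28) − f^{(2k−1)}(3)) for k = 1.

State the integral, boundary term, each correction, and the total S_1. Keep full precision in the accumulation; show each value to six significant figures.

S_1 ≈ 3.75670e+06

The integral term ∫_3^28 x^4 dx = 3.44202e+06.
Endpoint term: (f(3) + f(28))/2 = (81.0000 + 614656)/2 = 307368.
Running total after boundary: 3.74939e+06.
Correction k=1: B_{2}/2! · (f^{(1)}(28) − f^{(1)}(3)) = 1/12 · (87808.0 − 108.000) = 7308.33.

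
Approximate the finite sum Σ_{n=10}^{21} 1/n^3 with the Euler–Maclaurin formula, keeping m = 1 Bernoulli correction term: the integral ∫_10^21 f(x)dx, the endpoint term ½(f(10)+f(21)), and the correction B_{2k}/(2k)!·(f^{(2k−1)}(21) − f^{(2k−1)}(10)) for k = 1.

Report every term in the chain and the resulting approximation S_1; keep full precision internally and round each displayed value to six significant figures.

S_1 ≈ 0.00444392

The integral term ∫_10^21 1/x^3 dx = 0.00386621.
Boundary: ½(f(10) + f(21)) = ½(0.00100000 + 0.000107980) = 0.000553990.
Integral + boundary = 0.00442020.
Order-1 term: 1/12 · (-1.54257e-05 − (-0.000300000)) = 2.37145e-05.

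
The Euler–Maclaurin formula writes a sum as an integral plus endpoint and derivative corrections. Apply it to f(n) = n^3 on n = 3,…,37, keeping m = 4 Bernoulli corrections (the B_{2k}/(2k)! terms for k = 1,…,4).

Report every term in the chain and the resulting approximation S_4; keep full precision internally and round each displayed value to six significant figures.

Integral: ∫_3^37 x^3 dx = 468520.
Boundary: ½(f(3) + f(37)) = ½(27.0000 + 50653.0) = 25340.0.
Integral + boundary = 493860.
Correction k=1: B_{2}/2! · (f^{(1)}(37) − f^{(1)}(3)) = 1/12 · (4107.00 − 27.0000) = 340.000.
Running total after k=1: 494200.
Correction k=2: B_{4}/4! · (f^{(3)}(37) − f^{(3)}(3)) = −1/720 · (6.00000 − 6.00000) = 0.00000.
Running total after k=2: 494200.
Correction k=3: B_{6}/6! · (f^{(5)}(37) − f^{(5)}(3)) = 1/30240 · (0.00000 − 0.00000) = 0.00000.
Running total after k=3: 494200.
Correction k=4: B_{8}/8! · (f^{(7)}(37) − f^{(7)}(3)) = −1/1209600 · (0.00000 − 0.00000) = 0.00000.

S_4 ≈ 494200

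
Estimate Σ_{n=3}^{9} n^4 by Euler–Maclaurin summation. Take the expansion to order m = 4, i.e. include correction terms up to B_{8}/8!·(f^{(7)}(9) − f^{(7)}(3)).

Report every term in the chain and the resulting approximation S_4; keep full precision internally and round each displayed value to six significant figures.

∫_3^9 x^4 dx evaluates to 11761.2.
Endpoint term: (f(3) + f(9))/2 = (81.0000 + 6561.00)/2 = 3321.00.
Running total after boundary: 15082.2.
Order-1 term: 1/12 · (2916.00 − 108.000) = 234.000.
Running total after k=1: 15316.2.
Order-2 term: −1/720 · (216.000 − 72.0000) = -0.200000.
Running total after k=2: 15316.0.
Order-3 term: 1/30240 · (0.00000 − 0.00000) = 0.00000.
Running total after k=3: 15316.0.
Order-4 term: −1/1209600 · (0.00000 − 0.00000) = 0.00000.

S_4 ≈ 15316.0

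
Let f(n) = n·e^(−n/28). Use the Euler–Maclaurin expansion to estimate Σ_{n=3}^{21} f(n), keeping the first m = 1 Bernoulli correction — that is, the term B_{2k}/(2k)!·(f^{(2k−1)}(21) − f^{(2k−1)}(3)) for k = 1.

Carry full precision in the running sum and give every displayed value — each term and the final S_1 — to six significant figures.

S_1 ≈ 137.972

The integral term ∫_3^21 x·e^(−x/28) dx = 131.722.
Boundary: ½(f(3) + f(21)) = ½(2.69519 + 9.91970) = 6.30744.
So far: 138.029.
Order-1 term: 1/12 · (0.118092 − 0.802140) = -0.0570041.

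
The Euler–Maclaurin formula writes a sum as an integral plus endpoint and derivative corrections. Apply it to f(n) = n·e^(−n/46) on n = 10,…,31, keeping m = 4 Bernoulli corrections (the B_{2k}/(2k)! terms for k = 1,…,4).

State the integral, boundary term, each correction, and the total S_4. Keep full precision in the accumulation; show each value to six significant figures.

S_4 ≈ 279.180

The integral term ∫_10^31 x·e^(−x/46) dx = 267.295.
Endpoint term: (f(10) + f(31))/2 = (8.04615 + 15.8010)/2 = 11.9236.
Integral + boundary = 279.219.
Order-1 term: 1/12 · (0.166210 − 0.629699) = -0.0386241.
After k=1: 279.180.
Order-2 term: −1/720 · (0.000560317 − 0.00105809) = 6.91359e-07.
After k=2: 279.180.
Order-3 term: 1/30240 · (4.92478e-07 − 8.59452e-07) = -1.21354e-11.
After k=3: 279.180.
Order-4 term: −1/1209600 · (3.40339e-10 − 5.76020e-10) = 1.94843e-16.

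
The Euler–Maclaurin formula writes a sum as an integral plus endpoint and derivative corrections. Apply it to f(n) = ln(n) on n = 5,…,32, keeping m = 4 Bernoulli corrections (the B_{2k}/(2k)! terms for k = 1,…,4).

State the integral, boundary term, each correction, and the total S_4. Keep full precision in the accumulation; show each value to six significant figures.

S_4 ≈ 78.3799

The integral term ∫_5^32 ln(x) dx = 75.8564.
Boundary: ½(f(5) + f(32)) = ½(1.60944 + 3.46574) = 2.53759.
Integral + boundary = 78.3939.
k=1: B_{2}/(2)! × [f^{(1)}(32) − f^{(1)}(5)] = 1/12 × (0.0312500 − 0.200000) = -0.0140625.
After k=1: 78.3799.
k=2: B_{4}/(4)! × [f^{(3)}(32) − f^{(3)}(5)] = −1/720 × (6.10352e-05 − 0.0160000) = 2.21375e-05.
After k=2: 78.3799.
k=3: B_{6}/(6)! × [f^{(5)}(32) − f^{(5)}(5)] = 1/30240 × (7.15256e-07 − 0.00768000) = -2.53945e-07.
After k=3: 78.3799.
k=4: B_{8}/(8)! × [f^{(7)}(32) − f^{(7)}(5)] = −1/1209600 × (2.09548e-08 − 0.00921600) = 7.61903e-09.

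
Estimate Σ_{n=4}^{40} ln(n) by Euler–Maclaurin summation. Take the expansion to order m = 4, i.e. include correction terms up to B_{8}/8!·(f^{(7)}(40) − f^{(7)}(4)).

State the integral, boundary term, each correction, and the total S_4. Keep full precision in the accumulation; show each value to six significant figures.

S_4 ≈ 108.529

∫_4^40 ln(x) dx evaluates to 106.010.
Boundary: ½(f(4) + f(40)) = ½(1.38629 + 3.68888) = 2.53759.
Integral + boundary = 108.548.
Correction k=1: B_{2}/2! · (f^{(1)}(40) − f^{(1)}(4)) = 1/12 · (0.0250000 − 0.250000) = -0.0187500.
Running total after k=1: 108.529.
Correction k=2: B_{4}/4! · (f^{(3)}(40) − f^{(3)}(4)) = −1/720 · (3.12500e-05 − 0.0312500) = 4.33594e-05.
Running total after k=2: 108.529.
Correction k=3: B_{6}/6! · (f^{(5)}(40) − f^{(5)}(4)) = 1/30240 · (2.34375e-07 − 0.0234375) = -7.75042e-07.
Running total after k=3: 108.529.
Correction k=4: B_{8}/8! · (f^{(7)}(40) − f^{(7)}(4)) = −1/1209600 · (4.39453e-09 − 0.0439453) = 3.63304e-08.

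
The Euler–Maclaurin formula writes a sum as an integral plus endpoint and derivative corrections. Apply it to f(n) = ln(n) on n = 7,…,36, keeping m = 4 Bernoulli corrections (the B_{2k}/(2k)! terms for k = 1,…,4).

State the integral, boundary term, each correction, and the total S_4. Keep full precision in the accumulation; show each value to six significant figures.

Integral: ∫_7^36 ln(x) dx = 86.3853.
Endpoint term: (f(7) + f(36))/2 = (1.94591 + 3.58352)/2 = 2.76471.
So far: 89.1500.
k=1: B_{2}/(2)! × [f^{(1)}(36) − f^{(1)}(7)] = 1/12 × (0.0277778 − 0.142857) = -0.00958995.
Partial sum through k=1: 89.1404.
k=2: B_{4}/(4)! × [f^{(3)}(36) − f^{(3)}(7)] = −1/720 × (4.28669e-05 − 0.00583090) = 8.03894e-06.
Partial sum through k=2: 89.1404.
k=3: B_{6}/(6)! × [f^{(5)}(36) − f^{(5)}(7)] = 1/30240 × (3.96916e-07 − 0.00142798) = -4.72083e-08.
Partial sum through k=3: 89.1404.
k=4: B_{8}/(8)! × [f^{(7)}(36) − f^{(7)}(7)] = −1/1209600 × (9.18787e-09 − 0.000874271) = 7.22770e-10.

S_4 ≈ 89.1404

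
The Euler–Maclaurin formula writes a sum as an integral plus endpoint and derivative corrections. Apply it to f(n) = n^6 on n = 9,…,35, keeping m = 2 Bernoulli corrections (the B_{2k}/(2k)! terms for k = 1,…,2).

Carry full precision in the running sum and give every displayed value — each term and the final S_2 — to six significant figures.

S_2 ≈ 1.01363e+10

Integral: ∫_9^35 x^6 dx = 9.19064e+09.
Endpoint term: (f(9) + f(35))/2 = (531441 + 1.83827e+09)/2 = 9.19399e+08.
Running total after boundary: 1.01100e+10.
Order-1 term: 1/12 · (3.15131e+08 − 354294) = 2.62314e+07.
Running total after k=1: 1.01363e+10.
Order-2 term: −1/720 · (5.14500e+06 − 87480.0) = -7024.33.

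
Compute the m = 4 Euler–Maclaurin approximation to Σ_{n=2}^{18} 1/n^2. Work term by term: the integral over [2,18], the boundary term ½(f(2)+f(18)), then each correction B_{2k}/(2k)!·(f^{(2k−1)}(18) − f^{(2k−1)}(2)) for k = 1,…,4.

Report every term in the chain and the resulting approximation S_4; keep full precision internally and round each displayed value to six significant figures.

Integral: ∫_2^18 1/x^2 dx = 0.444444.
Boundary: ½(f(2) + f(18)) = ½(0.250000 + 0.00308642) = 0.126543.
Running total after boundary: 0.570988.
Correction k=1: B_{2}/2! · (f^{(1)}(18) − f^{(1)}(2)) = 1/12 · (-0.000342936 − (-0.250000)) = 0.0208048.
Running total after k=1: 0.591792.
Correction k=2: B_{4}/4! · (f^{(3)}(18) − f^{(3)}(2)) = −1/720 · (-1.27013e-05 − (-0.750000)) = -0.00104165.
Running total after k=2: 0.590751.
Correction k=3: B_{6}/6! · (f^{(5)}(18) − f^{(5)}(2)) = 1/30240 · (-1.17605e-06 − (-5.62500)) = 0.000186012.
Running total after k=3: 0.590937.
Correction k=4: B_{8}/8! · (f^{(7)}(18) − f^{(7)}(2)) = −1/1209600 · (-2.03268e-07 − (-78.7500)) = -6.51042e-05.

S_4 ≈ 0.590872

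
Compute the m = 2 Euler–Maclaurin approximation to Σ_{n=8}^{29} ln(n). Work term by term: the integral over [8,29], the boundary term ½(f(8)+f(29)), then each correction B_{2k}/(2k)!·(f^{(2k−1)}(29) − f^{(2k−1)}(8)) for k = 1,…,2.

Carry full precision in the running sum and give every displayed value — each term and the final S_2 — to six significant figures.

Integral: ∫_8^29 ln(x) dx = 60.0160.
Boundary: ½(f(8) + f(29)) = ½(2.07944 + 3.36730) = 2.72337.
Running total after boundary: 62.7394.
Correction k=1: B_{2}/2! · (f^{(1)}(29) − f^{(1)}(8)) = 1/12 · (0.0344828 − 0.125000) = -0.00754310.
After k=1: 62.7319.
Correction k=2: B_{4}/4! · (f^{(3)}(29) − f^{(3)}(8)) = −1/720 · (8.20042e-05 − 0.00390625) = 5.31145e-06.

S_2 ≈ 62.7319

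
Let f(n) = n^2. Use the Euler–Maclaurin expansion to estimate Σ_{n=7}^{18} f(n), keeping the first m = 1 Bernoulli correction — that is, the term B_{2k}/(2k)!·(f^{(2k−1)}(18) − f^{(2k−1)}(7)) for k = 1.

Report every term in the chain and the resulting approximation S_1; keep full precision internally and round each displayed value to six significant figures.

The integral term ∫_7^18 x^2 dx = 1829.67.
Boundary: ½(f(7) + f(18)) = ½(49.0000 + 324.000) = 186.500.
So far: 2016.17.
Order-1 term: 1/12 · (36.0000 − 14.0000) = 1.83333.

S_1 ≈ 2018.00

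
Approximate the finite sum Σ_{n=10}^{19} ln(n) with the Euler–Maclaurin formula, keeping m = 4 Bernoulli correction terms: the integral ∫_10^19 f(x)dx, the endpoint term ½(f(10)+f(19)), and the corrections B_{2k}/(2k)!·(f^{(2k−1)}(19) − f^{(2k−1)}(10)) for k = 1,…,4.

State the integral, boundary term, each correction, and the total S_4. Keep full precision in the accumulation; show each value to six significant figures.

S_4 ≈ 26.5381

The integral term ∫_10^19 ln(x) dx = 23.9185.
Boundary: ½(f(10) + f(19)) = ½(2.30259 + 2.94444) = 2.62351.
So far: 26.5420.
Correction k=1: B_{2}/2! · (f^{(1)}(19) − f^{(1)}(10)) = 1/12 · (0.0526316 − 0.100000) = -0.00394737.
Partial sum through k=1: 26.5381.
Correction k=2: B_{4}/4! · (f^{(3)}(19) − f^{(3)}(10)) = −1/720 · (0.000291588 − 0.00200000) = 2.37279e-06.
Partial sum through k=2: 26.5381.
Correction k=3: B_{6}/6! · (f^{(5)}(19) − f^{(5)}(10)) = 1/30240 · (9.69267e-06 − 0.000240000) = -7.61598e-09.
Partial sum through k=3: 26.5381.
Correction k=4: B_{8}/8! · (f^{(7)}(19) − f^{(7)}(10)) = −1/1209600 · (8.05485e-07 − 7.20000e-05) = 5.88579e-11.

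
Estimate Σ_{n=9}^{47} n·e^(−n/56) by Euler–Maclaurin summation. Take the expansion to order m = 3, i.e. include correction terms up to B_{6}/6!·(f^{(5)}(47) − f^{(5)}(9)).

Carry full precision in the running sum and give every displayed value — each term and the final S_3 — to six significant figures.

Integral: ∫_9^47 x·e^(−x/56) dx = 607.703.
½[f(9) + f(47)] = ½[7.66382 + 20.3049] = 13.9844.
Integral + boundary = 621.687.
k=1: B_{2}/(2)! × [f^{(1)}(47) − f^{(1)}(9)] = 1/12 × (0.0694316 − 0.714681) = -0.0537708.
After k=1: 621.634.
k=2: B_{4}/(4)! × [f^{(3)}(47) − f^{(3)}(9)] = −1/720 × (0.000297663 − 0.000770967) = 6.57367e-07.
After k=2: 621.634.
k=3: B_{6}/(6)! × [f^{(5)}(47) − f^{(5)}(9)] = 1/30240 × (1.82776e-07 − 4.19017e-07) = -7.81222e-12.

S_3 ≈ 621.634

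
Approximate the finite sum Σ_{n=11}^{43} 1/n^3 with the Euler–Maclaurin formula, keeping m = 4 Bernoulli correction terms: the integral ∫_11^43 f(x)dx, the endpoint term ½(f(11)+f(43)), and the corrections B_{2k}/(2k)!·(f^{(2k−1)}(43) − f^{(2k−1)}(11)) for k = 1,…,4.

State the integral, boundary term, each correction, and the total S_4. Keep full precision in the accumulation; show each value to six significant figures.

Integral: ∫_11^43 1/x^3 dx = 0.00386181.
Endpoint term: (f(11) + f(43))/2 = (0.000751315 + 1.25775e-05)/2 = 0.000381946.
Integral + boundary = 0.00424376.
k=1: B_{2}/(2)! × [f^{(1)}(43) − f^{(1)}(11)] = 1/12 × (-8.77501e-07 − (-0.000204904)) = 1.70022e-05.
Running total after k=1: 0.00426076.
k=2: B_{4}/(4)! × [f^{(3)}(43) − f^{(3)}(11)] = −1/720 × (-9.49162e-09 − (-3.38684e-05)) = -4.70263e-08.
Running total after k=2: 0.00426072.
k=3: B_{6}/(6)! × [f^{(5)}(43) − f^{(5)}(11)] = 1/30240 × (-2.15602e-10 − (-1.17560e-05)) = 3.88749e-10.
Running total after k=3: 0.00426072.
k=4: B_{8}/(8)! × [f^{(7)}(43) − f^{(7)}(11)] = −1/1209600 × (-8.39554e-12 − (-6.99530e-06)) = -5.78314e-12.

S_4 ≈ 0.00426072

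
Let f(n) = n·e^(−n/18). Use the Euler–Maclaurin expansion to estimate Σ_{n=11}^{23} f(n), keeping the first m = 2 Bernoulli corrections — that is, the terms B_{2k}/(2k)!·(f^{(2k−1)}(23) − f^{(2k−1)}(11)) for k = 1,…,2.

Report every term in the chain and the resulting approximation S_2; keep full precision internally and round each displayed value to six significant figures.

∫_11^23 x·e^(−x/18) dx evaluates to 77.6662.
½[f(11) + f(23)] = ½[5.97022 + 6.40908] = 6.18965.
Integral + boundary = 83.8558.
Correction k=1: B_{2}/2! · (f^{(1)}(23) − f^{(1)}(11)) = 1/12 · (-0.0774044 − 0.211068) = -0.0240394.
After k=1: 83.8318.
Correction k=2: B_{4}/4! · (f^{(3)}(23) − f^{(3)}(11)) = −1/720 · (0.00148120 − 0.00400174) = 3.50076e-06.

S_2 ≈ 83.8318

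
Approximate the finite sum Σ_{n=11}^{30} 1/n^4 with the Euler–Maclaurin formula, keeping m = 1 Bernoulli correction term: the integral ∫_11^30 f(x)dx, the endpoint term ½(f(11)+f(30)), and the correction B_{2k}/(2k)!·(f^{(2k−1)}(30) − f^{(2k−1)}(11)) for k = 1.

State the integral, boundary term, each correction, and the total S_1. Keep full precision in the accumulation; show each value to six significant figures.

S_1 ≈ 0.000274917

The integral term ∫_11^30 1/x^4 dx = 0.000238093.
Endpoint term: (f(11) + f(30))/2 = (6.83013e-05 + 1.23457e-06)/2 = 3.47680e-05.
Running total after boundary: 0.000272861.
k=1: B_{2}/(2)! × [f^{(1)}(30) − f^{(1)}(11)] = 1/12 × (-1.64609e-07 − (-2.48369e-05)) = 2.05602e-06.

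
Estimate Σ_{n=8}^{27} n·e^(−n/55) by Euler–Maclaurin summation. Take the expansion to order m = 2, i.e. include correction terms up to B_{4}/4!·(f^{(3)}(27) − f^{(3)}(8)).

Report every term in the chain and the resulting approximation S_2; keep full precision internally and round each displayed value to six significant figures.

Integral: ∫_8^27 x·e^(−x/55) dx = 235.506.
½[f(8) + f(27)] = ½[6.91703 + 16.5259] = 11.7215.
Integral + boundary = 247.227.
Order-1 term: 1/12 · (0.311599 − 0.738865) = -0.0356055.
After k=1: 247.192.
Order-2 term: −1/720 · (0.000507682 − 0.000815909) = 4.28092e-07.

S_2 ≈ 247.192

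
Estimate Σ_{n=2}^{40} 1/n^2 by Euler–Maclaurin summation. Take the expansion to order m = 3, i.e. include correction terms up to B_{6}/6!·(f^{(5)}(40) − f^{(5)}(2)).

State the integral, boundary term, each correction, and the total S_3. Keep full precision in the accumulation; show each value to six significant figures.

S_3 ≈ 0.620288

Integral: ∫_2^40 1/x^2 dx = 0.475000.
Boundary: ½(f(2) + f(40)) = ½(0.250000 + 0.000625000) = 0.125312.
So far: 0.600313.
Correction k=1: B_{2}/2! · (f^{(1)}(40) − f^{(1)}(2)) = 1/12 · (-3.12500e-05 − (-0.250000)) = 0.0208307.
Partial sum through k=1: 0.621143.
Correction k=2: B_{4}/4! · (f^{(3)}(40) − f^{(3)}(2)) = −1/720 · (-2.34375e-07 − (-0.750000)) = -0.00104167.
Partial sum through k=2: 0.620102.
Correction k=3: B_{6}/6! · (f^{(5)}(40) − f^{(5)}(2)) = 1/30240 · (-4.39453e-09 − (-5.62500)) = 0.000186012.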